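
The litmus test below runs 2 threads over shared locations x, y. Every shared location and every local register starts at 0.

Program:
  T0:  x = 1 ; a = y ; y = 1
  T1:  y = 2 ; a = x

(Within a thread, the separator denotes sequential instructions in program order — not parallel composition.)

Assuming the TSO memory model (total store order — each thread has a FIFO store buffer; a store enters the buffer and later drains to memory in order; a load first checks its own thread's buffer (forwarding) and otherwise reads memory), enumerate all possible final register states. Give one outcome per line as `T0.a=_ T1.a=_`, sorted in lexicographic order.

T0.a=0 T1.a=0
T0.a=0 T1.a=1
T0.a=2 T1.a=0
T0.a=2 T1.a=1

outcome vector order: (T0.a,T1.a)
|TSO outcomes| = 4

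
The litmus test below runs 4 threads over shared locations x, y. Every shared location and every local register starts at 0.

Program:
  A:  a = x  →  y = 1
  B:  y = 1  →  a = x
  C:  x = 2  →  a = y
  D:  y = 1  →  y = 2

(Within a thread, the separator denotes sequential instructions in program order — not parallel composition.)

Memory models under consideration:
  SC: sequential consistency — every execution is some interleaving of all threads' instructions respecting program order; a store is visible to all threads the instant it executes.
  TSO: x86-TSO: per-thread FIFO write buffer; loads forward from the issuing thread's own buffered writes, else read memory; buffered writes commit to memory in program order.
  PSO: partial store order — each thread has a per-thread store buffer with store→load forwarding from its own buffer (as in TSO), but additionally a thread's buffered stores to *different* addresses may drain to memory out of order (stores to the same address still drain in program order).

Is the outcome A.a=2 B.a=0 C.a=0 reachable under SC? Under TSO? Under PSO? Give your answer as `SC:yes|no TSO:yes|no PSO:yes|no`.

outcome vector order: (A.a,B.a,C.a)
SC: 10 outcomes — {<0 0 1>; <0 0 2>; <0 2 0>; <0 2 1>; <0 2 2>; <2 0 1>; <2 0 2>; <2 2 0>; <2 2 1>; <2 2 2>}
TSO: 12 outcomes — {<0 0 0>; <0 0 1>; <0 0 2>; <0 2 0>; <0 2 1>; <0 2 2>; <2 0 0>; <2 0 1>; <2 0 2>; <2 2 0>; <2 2 1>; <2 2 2>}
PSO: 12 outcomes — {<0 0 0>; <0 0 1>; <0 0 2>; <0 2 0>; <0 2 1>; <0 2 2>; <2 0 0>; <2 0 1>; <2 0 2>; <2 2 0>; <2 2 1>; <2 2 2>}
target <2 0 0> ∈ {TSO,PSO}

SC:no TSO:yes PSO:yes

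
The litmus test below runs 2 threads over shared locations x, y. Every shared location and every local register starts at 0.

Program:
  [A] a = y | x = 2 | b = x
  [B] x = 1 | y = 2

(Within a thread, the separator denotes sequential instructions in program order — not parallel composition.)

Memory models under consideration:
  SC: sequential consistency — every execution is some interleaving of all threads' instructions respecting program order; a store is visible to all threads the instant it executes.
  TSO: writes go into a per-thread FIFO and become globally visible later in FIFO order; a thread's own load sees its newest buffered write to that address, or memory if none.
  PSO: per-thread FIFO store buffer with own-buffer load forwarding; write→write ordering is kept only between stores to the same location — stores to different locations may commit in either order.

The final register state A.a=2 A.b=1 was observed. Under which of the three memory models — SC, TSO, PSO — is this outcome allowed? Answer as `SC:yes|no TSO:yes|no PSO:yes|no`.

SC:no TSO:no PSO:yes

outcome vector order: (A.a,A.b)
under SC → <0 1> <0 2> <2 2>
under TSO → <0 1> <0 2> <2 2>
under PSO → <0 1> <0 2> <2 1> <2 2>
target <2 1> ∈ {PSO}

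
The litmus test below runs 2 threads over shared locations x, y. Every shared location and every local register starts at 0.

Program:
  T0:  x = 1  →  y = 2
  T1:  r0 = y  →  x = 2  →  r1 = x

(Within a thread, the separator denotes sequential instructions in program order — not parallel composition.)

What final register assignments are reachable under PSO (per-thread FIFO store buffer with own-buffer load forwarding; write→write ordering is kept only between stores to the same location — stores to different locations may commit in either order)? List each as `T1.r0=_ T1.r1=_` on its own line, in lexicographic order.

outcome vector order: (T1.r0,T1.r1)
|PSO outcomes| = 4

T1.r0=0 T1.r1=1
T1.r0=0 T1.r1=2
T1.r0=2 T1.r1=1
T1.r0=2 T1.r1=2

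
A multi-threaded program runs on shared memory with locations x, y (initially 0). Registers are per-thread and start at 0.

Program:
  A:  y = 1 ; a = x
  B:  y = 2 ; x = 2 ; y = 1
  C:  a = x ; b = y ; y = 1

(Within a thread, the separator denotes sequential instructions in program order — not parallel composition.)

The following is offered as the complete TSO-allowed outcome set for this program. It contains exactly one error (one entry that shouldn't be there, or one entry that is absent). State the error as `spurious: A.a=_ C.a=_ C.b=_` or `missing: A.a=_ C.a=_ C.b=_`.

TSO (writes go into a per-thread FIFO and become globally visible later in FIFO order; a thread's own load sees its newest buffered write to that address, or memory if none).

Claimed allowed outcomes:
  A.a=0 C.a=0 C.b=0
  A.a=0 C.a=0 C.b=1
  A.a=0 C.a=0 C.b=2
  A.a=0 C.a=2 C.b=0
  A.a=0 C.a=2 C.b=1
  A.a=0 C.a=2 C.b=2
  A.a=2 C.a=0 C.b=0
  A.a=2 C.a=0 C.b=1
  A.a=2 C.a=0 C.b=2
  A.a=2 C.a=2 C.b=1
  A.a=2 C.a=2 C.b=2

spurious: A.a=0 C.a=2 C.b=0

outcome vector order: (A.a,C.a,C.b)
TSO (10): 0/0/0, 0/0/1, 0/0/2, 0/2/1, 0/2/2, 2/0/0, 2/0/1, 2/0/2, 2/2/1, 2/2/2
claimed∖TSO = {0/2/0}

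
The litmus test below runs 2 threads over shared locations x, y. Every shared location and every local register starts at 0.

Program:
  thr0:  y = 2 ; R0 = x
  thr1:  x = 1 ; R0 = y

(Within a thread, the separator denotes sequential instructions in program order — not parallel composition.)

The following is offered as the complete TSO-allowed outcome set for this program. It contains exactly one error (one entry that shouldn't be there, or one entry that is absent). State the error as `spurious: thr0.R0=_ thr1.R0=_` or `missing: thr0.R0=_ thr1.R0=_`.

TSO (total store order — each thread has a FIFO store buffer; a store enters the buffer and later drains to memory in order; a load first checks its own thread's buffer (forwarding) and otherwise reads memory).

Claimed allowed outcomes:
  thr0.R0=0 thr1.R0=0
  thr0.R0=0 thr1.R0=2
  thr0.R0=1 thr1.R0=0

missing: thr0.R0=1 thr1.R0=2

outcome vector order: (thr0.R0,thr1.R0)
[TSO] allowed = {(0,0); (0,2); (1,0); (1,2)}
TSO∖claimed = {(1,2)}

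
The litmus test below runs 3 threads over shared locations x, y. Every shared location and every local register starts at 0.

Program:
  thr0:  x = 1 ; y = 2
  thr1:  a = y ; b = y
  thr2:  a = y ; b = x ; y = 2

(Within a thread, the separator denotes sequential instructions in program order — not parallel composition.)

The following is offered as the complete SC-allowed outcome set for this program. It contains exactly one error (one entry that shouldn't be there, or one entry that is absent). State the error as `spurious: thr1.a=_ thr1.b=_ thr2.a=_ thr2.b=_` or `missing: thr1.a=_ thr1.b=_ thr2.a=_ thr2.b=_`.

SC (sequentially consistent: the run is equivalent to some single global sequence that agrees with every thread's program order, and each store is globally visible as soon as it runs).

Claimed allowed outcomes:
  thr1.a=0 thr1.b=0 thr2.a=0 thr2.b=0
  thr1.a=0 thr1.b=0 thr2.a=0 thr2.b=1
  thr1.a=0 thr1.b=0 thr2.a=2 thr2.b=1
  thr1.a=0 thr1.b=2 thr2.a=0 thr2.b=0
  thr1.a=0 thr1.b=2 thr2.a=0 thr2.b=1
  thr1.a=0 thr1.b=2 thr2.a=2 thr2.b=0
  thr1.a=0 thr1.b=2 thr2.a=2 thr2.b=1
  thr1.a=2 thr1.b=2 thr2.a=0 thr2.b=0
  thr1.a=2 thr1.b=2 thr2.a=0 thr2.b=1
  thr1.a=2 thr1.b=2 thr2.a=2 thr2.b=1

spurious: thr1.a=0 thr1.b=2 thr2.a=2 thr2.b=0

outcome vector order: (thr1.a,thr1.b,thr2.a,thr2.b)
SC: 9 outcomes — {<0 0 0 0> <0 0 0 1> <0 0 2 1> <0 2 0 0> <0 2 0 1> <0 2 2 1> <2 2 0 0> <2 2 0 1> <2 2 2 1>}
claimed∖SC = {<0 2 2 0>}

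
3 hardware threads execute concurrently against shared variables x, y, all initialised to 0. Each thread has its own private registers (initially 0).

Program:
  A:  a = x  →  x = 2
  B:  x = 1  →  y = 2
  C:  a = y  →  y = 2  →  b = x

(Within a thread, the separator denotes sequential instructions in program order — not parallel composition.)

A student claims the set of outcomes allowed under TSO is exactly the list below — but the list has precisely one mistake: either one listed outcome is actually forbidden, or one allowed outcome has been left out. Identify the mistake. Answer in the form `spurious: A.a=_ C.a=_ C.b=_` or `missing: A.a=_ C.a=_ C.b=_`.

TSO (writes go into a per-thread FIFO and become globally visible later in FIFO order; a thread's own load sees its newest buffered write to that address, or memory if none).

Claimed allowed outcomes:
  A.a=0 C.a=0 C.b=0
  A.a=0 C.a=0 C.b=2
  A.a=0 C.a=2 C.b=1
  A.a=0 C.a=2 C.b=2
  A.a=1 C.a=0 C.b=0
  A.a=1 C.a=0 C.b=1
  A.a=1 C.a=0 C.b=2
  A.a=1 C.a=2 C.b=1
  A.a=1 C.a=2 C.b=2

missing: A.a=0 C.a=0 C.b=1

outcome vector order: (A.a,C.a,C.b)
TSO (10): <0 0 0>, <0 0 1>, <0 0 2>, <0 2 1>, <0 2 2>, <1 0 0>, <1 0 1>, <1 0 2>, <1 2 1>, <1 2 2>
TSO∖claimed = {<0 0 1>}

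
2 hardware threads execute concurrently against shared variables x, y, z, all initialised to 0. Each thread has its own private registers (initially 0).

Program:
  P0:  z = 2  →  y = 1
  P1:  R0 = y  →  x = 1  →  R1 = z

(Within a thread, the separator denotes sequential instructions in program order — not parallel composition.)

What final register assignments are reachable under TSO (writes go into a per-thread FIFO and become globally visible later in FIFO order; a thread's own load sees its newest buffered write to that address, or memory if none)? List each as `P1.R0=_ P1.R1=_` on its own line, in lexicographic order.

outcome vector order: (P1.R0,P1.R1)
|TSO outcomes| = 3

P1.R0=0 P1.R1=0
P1.R0=0 P1.R1=2
P1.R0=1 P1.R1=2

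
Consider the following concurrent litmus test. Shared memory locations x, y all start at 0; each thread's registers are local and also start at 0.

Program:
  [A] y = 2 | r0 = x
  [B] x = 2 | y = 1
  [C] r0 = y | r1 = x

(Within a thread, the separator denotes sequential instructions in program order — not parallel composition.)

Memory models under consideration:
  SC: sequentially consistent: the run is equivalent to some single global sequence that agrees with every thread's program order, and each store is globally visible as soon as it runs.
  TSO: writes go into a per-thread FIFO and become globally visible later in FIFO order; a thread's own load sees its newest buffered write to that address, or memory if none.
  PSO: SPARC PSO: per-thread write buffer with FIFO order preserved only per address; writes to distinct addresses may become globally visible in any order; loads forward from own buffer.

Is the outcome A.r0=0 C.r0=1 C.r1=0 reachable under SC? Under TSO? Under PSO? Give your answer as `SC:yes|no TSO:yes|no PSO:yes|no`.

outcome vector order: (A.r0,C.r0,C.r1)
under SC → 000 002 012 020 022 200 202 212 220 222
under TSO → 000 002 012 020 022 200 202 212 220 222
under PSO → 000 002 010 012 020 022 200 202 210 212 220 222
target 010 ∈ {PSO}

SC:no TSO:no PSO:yes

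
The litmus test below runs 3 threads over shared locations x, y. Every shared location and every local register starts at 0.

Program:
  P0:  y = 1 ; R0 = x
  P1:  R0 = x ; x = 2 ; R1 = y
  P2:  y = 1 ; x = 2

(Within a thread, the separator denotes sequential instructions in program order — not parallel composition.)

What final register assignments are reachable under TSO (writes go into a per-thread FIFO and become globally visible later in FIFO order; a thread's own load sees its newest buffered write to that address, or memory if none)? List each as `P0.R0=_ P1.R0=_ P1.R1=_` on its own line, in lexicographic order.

outcome vector order: (P0.R0,P1.R0,P1.R1)
|TSO outcomes| = 6

P0.R0=0 P1.R0=0 P1.R1=0
P0.R0=0 P1.R0=0 P1.R1=1
P0.R0=0 P1.R0=2 P1.R1=1
P0.R0=2 P1.R0=0 P1.R1=0
P0.R0=2 P1.R0=0 P1.R1=1
P0.R0=2 P1.R0=2 P1.R1=1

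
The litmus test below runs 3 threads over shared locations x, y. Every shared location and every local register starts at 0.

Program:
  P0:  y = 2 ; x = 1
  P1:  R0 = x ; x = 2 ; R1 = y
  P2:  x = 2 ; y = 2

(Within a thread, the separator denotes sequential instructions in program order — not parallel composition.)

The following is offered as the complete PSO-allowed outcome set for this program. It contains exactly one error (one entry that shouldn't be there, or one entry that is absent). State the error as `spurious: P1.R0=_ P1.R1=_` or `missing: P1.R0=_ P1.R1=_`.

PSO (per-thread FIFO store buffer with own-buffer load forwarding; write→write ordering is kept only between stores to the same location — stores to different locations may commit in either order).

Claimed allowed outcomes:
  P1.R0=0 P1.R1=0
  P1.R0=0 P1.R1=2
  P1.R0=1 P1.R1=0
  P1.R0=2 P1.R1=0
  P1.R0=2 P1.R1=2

outcome vector order: (P1.R0,P1.R1)
PSO: 6 outcomes — {(0,0) (0,2) (1,0) (1,2) (2,0) (2,2)}
PSO∖claimed = {(1,2)}

missing: P1.R0=1 P1.R1=2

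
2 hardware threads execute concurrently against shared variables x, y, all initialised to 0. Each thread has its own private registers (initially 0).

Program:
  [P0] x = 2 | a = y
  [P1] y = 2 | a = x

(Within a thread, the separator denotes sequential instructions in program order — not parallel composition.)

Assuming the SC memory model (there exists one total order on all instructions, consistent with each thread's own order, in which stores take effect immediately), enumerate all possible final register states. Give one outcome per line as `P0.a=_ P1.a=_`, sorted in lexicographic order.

outcome vector order: (P0.a,P1.a)
|SC outcomes| = 3

P0.a=0 P1.a=2
P0.a=2 P1.a=0
P0.a=2 P1.a=2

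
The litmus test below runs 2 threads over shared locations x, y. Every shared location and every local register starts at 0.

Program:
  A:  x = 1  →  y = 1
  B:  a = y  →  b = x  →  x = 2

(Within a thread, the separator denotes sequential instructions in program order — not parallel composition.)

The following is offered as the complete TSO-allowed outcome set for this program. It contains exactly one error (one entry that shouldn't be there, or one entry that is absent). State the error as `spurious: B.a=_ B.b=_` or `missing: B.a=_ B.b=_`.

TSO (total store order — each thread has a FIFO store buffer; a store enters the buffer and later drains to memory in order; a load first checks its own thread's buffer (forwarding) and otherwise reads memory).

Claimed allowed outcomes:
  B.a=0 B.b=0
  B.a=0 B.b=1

missing: B.a=1 B.b=1

outcome vector order: (B.a,B.b)
under TSO → <0 0> <0 1> <1 1>
TSO∖claimed = {<1 1>}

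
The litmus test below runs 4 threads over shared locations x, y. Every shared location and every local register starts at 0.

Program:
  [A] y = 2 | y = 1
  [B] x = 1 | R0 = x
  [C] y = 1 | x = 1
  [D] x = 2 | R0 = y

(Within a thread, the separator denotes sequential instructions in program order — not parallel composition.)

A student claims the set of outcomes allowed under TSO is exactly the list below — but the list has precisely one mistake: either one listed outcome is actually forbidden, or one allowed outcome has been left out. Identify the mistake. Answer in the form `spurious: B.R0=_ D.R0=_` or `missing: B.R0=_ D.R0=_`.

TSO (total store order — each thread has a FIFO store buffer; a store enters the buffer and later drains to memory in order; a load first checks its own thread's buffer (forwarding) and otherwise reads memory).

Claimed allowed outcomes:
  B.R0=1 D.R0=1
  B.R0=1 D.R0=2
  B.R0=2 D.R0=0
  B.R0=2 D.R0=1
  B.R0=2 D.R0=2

missing: B.R0=1 D.R0=0

outcome vector order: (B.R0,D.R0)
TSO: 6 outcomes — {1/0; 1/1; 1/2; 2/0; 2/1; 2/2}
TSO∖claimed = {1/0}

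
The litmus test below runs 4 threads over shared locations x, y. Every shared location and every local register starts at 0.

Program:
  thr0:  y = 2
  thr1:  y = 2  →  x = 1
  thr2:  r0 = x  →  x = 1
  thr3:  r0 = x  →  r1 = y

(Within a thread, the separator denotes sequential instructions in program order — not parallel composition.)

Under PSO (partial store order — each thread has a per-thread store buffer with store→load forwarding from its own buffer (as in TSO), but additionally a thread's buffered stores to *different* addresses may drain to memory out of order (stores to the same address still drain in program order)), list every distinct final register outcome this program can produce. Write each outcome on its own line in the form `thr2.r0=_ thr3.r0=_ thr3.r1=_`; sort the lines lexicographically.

thr2.r0=0 thr3.r0=0 thr3.r1=0
thr2.r0=0 thr3.r0=0 thr3.r1=2
thr2.r0=0 thr3.r0=1 thr3.r1=0
thr2.r0=0 thr3.r0=1 thr3.r1=2
thr2.r0=1 thr3.r0=0 thr3.r1=0
thr2.r0=1 thr3.r0=0 thr3.r1=2
thr2.r0=1 thr3.r0=1 thr3.r1=0
thr2.r0=1 thr3.r0=1 thr3.r1=2

outcome vector order: (thr2.r0,thr3.r0,thr3.r1)
|PSO outcomes| = 8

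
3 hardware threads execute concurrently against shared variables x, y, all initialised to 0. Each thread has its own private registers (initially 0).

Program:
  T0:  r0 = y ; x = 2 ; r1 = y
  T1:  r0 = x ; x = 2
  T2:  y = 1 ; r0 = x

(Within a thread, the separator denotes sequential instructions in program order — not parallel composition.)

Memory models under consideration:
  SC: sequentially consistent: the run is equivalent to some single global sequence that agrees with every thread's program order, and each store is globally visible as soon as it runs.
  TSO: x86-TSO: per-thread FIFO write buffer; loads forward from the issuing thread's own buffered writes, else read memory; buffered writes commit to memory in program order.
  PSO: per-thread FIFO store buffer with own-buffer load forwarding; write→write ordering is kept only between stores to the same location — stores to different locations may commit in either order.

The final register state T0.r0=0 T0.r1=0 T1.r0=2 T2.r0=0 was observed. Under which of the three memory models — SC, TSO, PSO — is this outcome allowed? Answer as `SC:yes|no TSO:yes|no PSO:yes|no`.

outcome vector order: (T0.r0,T0.r1,T1.r0,T2.r0)
SC (10): 0002 0022 0100 0102 0120 0122 1100 1102 1120 1122
TSO (12): 0000 0002 0020 0022 0100 0102 0120 0122 1100 1102 1120 1122
PSO (12): 0000 0002 0020 0022 0100 0102 0120 0122 1100 1102 1120 1122
target 0020 ∈ {TSO,PSO}

SC:no TSO:yes PSO:yes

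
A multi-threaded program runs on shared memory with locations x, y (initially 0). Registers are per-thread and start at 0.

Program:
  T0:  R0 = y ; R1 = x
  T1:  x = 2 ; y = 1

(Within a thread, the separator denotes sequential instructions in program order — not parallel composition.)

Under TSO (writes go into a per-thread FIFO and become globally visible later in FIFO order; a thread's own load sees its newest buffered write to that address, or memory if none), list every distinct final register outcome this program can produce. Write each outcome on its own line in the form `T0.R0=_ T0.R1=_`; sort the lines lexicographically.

outcome vector order: (T0.R0,T0.R1)
|TSO outcomes| = 3

T0.R0=0 T0.R1=0
T0.R0=0 T0.R1=2
T0.R0=1 T0.R1=2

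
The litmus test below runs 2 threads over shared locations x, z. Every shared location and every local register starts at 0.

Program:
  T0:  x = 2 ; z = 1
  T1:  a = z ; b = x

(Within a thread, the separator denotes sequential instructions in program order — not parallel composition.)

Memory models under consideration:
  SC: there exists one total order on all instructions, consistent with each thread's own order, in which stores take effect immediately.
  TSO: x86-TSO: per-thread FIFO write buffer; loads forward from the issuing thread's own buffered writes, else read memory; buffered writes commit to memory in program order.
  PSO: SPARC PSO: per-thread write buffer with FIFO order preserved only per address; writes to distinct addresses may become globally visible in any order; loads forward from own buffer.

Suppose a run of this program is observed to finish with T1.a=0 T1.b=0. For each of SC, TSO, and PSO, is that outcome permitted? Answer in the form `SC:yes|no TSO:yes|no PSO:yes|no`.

SC:yes TSO:yes PSO:yes

outcome vector order: (T1.a,T1.b)
SC (3): <0 0>; <0 2>; <1 2>
TSO (3): <0 0>; <0 2>; <1 2>
PSO (4): <0 0>; <0 2>; <1 0>; <1 2>
target <0 0> ∈ {SC,TSO,PSO}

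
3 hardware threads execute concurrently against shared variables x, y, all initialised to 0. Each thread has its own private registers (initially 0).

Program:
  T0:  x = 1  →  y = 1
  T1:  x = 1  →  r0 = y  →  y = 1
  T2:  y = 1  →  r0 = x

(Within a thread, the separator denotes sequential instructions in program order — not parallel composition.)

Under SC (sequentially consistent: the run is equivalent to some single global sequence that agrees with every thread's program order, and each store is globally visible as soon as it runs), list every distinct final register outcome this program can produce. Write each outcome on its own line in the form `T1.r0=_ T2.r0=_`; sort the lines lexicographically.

outcome vector order: (T1.r0,T2.r0)
|SC outcomes| = 3

T1.r0=0 T2.r0=1
T1.r0=1 T2.r0=0
T1.r0=1 T2.r0=1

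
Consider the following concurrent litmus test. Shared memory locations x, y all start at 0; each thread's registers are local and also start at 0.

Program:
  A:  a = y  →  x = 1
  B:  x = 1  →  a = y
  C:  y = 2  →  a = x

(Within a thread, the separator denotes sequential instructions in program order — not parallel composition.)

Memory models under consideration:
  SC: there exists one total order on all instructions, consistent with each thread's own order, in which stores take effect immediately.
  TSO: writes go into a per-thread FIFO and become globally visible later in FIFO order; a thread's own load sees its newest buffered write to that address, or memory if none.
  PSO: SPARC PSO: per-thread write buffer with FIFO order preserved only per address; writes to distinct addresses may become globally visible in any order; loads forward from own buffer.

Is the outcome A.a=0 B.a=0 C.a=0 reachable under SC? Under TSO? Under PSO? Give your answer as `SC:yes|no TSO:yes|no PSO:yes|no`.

outcome vector order: (A.a,B.a,C.a)
under SC → <0 0 1>; <0 2 0>; <0 2 1>; <2 0 1>; <2 2 0>; <2 2 1>
under TSO → <0 0 0>; <0 0 1>; <0 2 0>; <0 2 1>; <2 0 0>; <2 0 1>; <2 2 0>; <2 2 1>
under PSO → <0 0 0>; <0 0 1>; <0 2 0>; <0 2 1>; <2 0 0>; <2 0 1>; <2 2 0>; <2 2 1>
target <0 0 0> ∈ {TSO,PSO}

SC:no TSO:yes PSO:yes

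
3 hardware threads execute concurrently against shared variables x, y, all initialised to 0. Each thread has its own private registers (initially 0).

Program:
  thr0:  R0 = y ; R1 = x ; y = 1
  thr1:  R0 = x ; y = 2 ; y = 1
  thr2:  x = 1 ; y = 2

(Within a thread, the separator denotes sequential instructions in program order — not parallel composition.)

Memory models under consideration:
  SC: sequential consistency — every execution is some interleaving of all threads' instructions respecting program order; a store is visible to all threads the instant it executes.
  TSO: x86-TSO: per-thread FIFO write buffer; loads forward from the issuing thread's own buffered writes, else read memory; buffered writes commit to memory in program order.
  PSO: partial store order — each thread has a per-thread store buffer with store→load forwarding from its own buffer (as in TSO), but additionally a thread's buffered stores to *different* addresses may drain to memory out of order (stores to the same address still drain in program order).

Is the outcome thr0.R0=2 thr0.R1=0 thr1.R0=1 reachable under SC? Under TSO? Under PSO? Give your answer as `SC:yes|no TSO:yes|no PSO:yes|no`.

SC:no TSO:no PSO:yes

outcome vector order: (thr0.R0,thr0.R1,thr1.R0)
SC: 10 outcomes — {000, 001, 010, 011, 100, 110, 111, 200, 210, 211}
TSO: 10 outcomes — {000, 001, 010, 011, 100, 110, 111, 200, 210, 211}
PSO: 11 outcomes — {000, 001, 010, 011, 100, 110, 111, 200, 201, 210, 211}
target 201 ∈ {PSO}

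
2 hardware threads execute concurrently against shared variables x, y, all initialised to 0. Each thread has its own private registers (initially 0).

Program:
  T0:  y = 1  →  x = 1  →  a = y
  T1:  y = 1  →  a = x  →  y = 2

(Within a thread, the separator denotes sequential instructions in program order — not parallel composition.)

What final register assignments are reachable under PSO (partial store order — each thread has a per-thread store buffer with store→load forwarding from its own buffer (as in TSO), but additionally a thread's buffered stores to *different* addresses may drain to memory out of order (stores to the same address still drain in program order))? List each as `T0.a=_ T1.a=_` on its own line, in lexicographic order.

T0.a=1 T1.a=0
T0.a=1 T1.a=1
T0.a=2 T1.a=0
T0.a=2 T1.a=1

outcome vector order: (T0.a,T1.a)
|PSO outcomes| = 4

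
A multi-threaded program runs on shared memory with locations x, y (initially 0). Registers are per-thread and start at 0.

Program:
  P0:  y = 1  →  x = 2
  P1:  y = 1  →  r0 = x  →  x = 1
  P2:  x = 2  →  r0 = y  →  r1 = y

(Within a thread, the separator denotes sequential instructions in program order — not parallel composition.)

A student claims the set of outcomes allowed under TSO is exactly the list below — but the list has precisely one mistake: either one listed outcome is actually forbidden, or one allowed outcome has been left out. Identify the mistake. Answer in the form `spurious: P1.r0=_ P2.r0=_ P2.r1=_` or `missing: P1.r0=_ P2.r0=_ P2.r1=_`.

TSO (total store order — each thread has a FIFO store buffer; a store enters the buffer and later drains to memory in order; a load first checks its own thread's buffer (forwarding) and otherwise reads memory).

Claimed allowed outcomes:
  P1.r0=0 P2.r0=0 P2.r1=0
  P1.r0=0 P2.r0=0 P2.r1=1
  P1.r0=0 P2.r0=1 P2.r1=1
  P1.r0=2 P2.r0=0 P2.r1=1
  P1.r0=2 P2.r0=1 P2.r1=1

missing: P1.r0=2 P2.r0=0 P2.r1=0

outcome vector order: (P1.r0,P2.r0,P2.r1)
TSO (6): (0,0,0) (0,0,1) (0,1,1) (2,0,0) (2,0,1) (2,1,1)
TSO∖claimed = {(2,0,0)}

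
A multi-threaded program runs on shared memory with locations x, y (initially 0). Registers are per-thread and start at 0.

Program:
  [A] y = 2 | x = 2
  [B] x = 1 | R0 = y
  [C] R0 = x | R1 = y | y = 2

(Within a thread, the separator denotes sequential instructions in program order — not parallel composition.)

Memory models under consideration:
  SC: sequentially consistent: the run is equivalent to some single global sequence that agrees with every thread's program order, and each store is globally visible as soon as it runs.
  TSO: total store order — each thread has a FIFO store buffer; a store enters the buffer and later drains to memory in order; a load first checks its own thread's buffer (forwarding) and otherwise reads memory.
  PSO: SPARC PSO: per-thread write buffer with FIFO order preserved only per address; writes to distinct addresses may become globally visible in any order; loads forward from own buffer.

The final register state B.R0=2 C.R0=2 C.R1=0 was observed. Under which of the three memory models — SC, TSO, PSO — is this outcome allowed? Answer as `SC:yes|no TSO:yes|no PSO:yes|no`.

outcome vector order: (B.R0,C.R0,C.R1)
SC: 10 outcomes — {000; 002; 010; 012; 022; 200; 202; 210; 212; 222}
TSO: 10 outcomes — {000; 002; 010; 012; 022; 200; 202; 210; 212; 222}
PSO: 12 outcomes — {000; 002; 010; 012; 020; 022; 200; 202; 210; 212; 220; 222}
target 220 ∈ {PSO}

SC:no TSO:no PSO:yes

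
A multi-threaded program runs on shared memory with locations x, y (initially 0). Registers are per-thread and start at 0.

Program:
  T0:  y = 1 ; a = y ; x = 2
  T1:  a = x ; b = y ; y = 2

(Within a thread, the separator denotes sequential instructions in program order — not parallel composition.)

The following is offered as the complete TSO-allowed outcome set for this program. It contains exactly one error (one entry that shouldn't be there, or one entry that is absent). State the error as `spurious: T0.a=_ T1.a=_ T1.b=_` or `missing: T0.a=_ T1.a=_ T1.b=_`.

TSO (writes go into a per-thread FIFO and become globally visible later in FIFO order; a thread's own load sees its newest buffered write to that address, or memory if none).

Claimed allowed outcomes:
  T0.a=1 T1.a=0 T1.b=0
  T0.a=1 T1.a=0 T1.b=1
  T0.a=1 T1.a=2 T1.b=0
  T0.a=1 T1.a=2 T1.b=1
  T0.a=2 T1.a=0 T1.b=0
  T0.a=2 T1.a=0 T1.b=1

spurious: T0.a=1 T1.a=2 T1.b=0

outcome vector order: (T0.a,T1.a,T1.b)
TSO (5): 100, 101, 121, 200, 201
claimed∖TSO = {120}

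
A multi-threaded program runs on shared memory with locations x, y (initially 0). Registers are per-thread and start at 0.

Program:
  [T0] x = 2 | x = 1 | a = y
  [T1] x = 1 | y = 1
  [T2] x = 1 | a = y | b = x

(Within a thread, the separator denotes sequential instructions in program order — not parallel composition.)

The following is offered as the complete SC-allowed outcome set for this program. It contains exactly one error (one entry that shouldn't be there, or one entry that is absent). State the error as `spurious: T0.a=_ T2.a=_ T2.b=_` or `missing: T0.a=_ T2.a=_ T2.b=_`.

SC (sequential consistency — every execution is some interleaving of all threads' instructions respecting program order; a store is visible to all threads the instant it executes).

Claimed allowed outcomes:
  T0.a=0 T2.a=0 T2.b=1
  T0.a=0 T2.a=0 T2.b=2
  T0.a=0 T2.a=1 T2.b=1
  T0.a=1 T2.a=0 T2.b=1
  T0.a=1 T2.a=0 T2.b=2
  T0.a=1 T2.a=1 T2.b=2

outcome vector order: (T0.a,T2.a,T2.b)
[SC] allowed = {001 002 011 101 102 111 112}
SC∖claimed = {111}

missing: T0.a=1 T2.a=1 T2.b=1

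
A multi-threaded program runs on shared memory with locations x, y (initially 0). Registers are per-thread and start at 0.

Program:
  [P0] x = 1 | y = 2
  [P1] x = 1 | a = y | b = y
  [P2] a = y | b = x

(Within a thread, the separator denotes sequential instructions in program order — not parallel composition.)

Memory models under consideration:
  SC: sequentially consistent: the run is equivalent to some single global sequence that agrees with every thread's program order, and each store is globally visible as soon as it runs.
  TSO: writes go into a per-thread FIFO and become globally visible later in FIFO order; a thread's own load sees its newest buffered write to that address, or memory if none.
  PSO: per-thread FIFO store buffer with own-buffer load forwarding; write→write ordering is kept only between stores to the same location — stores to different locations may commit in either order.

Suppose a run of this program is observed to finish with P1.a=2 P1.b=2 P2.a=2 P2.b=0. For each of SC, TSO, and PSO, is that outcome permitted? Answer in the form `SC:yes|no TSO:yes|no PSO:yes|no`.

SC:no TSO:no PSO:yes

outcome vector order: (P1.a,P1.b,P2.a,P2.b)
SC (9): (0,0,0,0) (0,0,0,1) (0,0,2,1) (0,2,0,0) (0,2,0,1) (0,2,2,1) (2,2,0,0) (2,2,0,1) (2,2,2,1)
TSO (9): (0,0,0,0) (0,0,0,1) (0,0,2,1) (0,2,0,0) (0,2,0,1) (0,2,2,1) (2,2,0,0) (2,2,0,1) (2,2,2,1)
PSO (12): (0,0,0,0) (0,0,0,1) (0,0,2,0) (0,0,2,1) (0,2,0,0) (0,2,0,1) (0,2,2,0) (0,2,2,1) (2,2,0,0) (2,2,0,1) (2,2,2,0) (2,2,2,1)
target (2,2,2,0) ∈ {PSO}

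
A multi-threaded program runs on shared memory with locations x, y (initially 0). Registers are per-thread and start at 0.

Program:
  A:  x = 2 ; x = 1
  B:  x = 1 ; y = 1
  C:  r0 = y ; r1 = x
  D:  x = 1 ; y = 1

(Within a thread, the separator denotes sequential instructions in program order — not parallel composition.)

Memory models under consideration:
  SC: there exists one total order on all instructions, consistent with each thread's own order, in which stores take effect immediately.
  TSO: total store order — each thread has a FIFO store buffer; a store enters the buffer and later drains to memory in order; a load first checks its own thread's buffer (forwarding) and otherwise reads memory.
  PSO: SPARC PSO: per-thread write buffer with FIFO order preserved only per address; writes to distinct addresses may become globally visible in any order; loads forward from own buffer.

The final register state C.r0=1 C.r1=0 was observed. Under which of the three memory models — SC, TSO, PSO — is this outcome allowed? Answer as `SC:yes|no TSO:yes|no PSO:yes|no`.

SC:no TSO:no PSO:yes

outcome vector order: (C.r0,C.r1)
[SC] allowed = {0/0; 0/1; 0/2; 1/1; 1/2}
[TSO] allowed = {0/0; 0/1; 0/2; 1/1; 1/2}
[PSO] allowed = {0/0; 0/1; 0/2; 1/0; 1/1; 1/2}
target 1/0 ∈ {PSO}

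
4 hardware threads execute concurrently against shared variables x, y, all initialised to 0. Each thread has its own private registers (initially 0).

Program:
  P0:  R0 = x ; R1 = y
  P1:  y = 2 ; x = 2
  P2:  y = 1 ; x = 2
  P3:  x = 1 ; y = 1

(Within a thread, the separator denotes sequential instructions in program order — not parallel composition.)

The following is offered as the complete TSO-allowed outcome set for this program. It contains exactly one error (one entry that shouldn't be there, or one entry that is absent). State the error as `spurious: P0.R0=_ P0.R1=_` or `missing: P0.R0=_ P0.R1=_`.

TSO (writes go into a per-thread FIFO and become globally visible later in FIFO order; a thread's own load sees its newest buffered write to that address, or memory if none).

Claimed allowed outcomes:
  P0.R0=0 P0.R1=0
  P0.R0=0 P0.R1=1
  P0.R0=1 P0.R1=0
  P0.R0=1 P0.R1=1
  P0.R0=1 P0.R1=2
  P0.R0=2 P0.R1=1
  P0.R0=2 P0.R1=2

outcome vector order: (P0.R0,P0.R1)
under TSO → <0 0>, <0 1>, <0 2>, <1 0>, <1 1>, <1 2>, <2 1>, <2 2>
TSO∖claimed = {<0 2>}

missing: P0.R0=0 P0.R1=2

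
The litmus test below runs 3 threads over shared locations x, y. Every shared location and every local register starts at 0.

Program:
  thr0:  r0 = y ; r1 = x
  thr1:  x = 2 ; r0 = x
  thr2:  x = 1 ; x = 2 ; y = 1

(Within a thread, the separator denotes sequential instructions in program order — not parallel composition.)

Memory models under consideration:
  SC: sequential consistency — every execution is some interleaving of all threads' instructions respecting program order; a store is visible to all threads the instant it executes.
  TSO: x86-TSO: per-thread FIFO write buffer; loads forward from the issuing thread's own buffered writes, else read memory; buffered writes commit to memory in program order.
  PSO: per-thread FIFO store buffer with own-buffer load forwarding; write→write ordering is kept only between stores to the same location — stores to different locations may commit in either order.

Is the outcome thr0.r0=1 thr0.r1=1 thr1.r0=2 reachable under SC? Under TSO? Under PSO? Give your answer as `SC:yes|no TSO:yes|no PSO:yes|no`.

SC:no TSO:no PSO:yes

outcome vector order: (thr0.r0,thr0.r1,thr1.r0)
[SC] allowed = {0/0/1; 0/0/2; 0/1/1; 0/1/2; 0/2/1; 0/2/2; 1/2/1; 1/2/2}
[TSO] allowed = {0/0/1; 0/0/2; 0/1/1; 0/1/2; 0/2/1; 0/2/2; 1/2/1; 1/2/2}
[PSO] allowed = {0/0/1; 0/0/2; 0/1/1; 0/1/2; 0/2/1; 0/2/2; 1/0/1; 1/0/2; 1/1/1; 1/1/2; 1/2/1; 1/2/2}
target 1/1/2 ∈ {PSO}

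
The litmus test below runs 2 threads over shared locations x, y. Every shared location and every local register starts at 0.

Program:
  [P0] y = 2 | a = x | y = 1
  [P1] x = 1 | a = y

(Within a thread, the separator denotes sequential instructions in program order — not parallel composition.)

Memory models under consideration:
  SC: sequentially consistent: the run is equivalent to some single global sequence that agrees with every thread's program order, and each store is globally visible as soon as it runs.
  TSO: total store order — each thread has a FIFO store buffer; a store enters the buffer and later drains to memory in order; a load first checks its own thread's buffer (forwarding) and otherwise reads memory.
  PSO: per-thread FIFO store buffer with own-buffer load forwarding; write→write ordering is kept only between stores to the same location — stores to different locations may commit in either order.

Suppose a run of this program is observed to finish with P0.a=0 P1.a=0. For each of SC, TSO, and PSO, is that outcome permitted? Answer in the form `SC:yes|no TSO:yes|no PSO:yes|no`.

outcome vector order: (P0.a,P1.a)
SC (5): <0 1>; <0 2>; <1 0>; <1 1>; <1 2>
TSO (6): <0 0>; <0 1>; <0 2>; <1 0>; <1 1>; <1 2>
PSO (6): <0 0>; <0 1>; <0 2>; <1 0>; <1 1>; <1 2>
target <0 0> ∈ {TSO,PSO}

SC:no TSO:yes PSO:yes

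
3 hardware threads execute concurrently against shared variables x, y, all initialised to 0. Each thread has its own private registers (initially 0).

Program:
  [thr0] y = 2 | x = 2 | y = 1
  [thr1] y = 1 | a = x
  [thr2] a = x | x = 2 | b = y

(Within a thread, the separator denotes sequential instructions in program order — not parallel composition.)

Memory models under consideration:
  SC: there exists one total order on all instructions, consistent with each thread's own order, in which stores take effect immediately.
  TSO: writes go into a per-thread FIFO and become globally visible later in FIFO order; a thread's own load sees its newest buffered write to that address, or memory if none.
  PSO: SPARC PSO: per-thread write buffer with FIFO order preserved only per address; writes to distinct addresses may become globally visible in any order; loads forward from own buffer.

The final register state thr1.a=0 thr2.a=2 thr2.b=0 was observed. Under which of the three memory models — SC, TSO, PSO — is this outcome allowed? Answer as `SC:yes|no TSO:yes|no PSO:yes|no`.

SC:no TSO:no PSO:yes

outcome vector order: (thr1.a,thr2.a,thr2.b)
[SC] allowed = {001, 002, 021, 022, 200, 201, 202, 221, 222}
[TSO] allowed = {000, 001, 002, 021, 022, 200, 201, 202, 221, 222}
[PSO] allowed = {000, 001, 002, 020, 021, 022, 200, 201, 202, 220, 221, 222}
target 020 ∈ {PSO}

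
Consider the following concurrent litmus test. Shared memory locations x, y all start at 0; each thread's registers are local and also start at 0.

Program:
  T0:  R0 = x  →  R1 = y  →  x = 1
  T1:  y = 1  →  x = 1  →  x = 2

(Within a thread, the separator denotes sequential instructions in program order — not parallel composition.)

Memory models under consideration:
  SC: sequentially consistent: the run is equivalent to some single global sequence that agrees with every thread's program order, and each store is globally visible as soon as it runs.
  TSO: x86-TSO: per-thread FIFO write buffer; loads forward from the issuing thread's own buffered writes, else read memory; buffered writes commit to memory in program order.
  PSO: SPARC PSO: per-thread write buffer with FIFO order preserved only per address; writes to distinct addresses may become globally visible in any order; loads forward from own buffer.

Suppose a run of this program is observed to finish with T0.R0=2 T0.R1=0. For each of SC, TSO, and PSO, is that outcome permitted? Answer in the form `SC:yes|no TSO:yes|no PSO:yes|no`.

SC:no TSO:no PSO:yes

outcome vector order: (T0.R0,T0.R1)
under SC → 00; 01; 11; 21
under TSO → 00; 01; 11; 21
under PSO → 00; 01; 10; 11; 20; 21
target 20 ∈ {PSO}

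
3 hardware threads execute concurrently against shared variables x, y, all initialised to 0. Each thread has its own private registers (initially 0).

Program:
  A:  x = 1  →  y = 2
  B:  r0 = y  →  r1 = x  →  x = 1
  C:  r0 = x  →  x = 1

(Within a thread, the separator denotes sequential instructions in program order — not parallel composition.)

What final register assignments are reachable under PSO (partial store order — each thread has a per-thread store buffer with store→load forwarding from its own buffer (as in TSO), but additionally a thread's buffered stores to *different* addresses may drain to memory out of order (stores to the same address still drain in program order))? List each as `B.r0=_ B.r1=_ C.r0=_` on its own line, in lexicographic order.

outcome vector order: (B.r0,B.r1,C.r0)
|PSO outcomes| = 8

B.r0=0 B.r1=0 C.r0=0
B.r0=0 B.r1=0 C.r0=1
B.r0=0 B.r1=1 C.r0=0
B.r0=0 B.r1=1 C.r0=1
B.r0=2 B.r1=0 C.r0=0
B.r0=2 B.r1=0 C.r0=1
B.r0=2 B.r1=1 C.r0=0
B.r0=2 B.r1=1 C.r0=1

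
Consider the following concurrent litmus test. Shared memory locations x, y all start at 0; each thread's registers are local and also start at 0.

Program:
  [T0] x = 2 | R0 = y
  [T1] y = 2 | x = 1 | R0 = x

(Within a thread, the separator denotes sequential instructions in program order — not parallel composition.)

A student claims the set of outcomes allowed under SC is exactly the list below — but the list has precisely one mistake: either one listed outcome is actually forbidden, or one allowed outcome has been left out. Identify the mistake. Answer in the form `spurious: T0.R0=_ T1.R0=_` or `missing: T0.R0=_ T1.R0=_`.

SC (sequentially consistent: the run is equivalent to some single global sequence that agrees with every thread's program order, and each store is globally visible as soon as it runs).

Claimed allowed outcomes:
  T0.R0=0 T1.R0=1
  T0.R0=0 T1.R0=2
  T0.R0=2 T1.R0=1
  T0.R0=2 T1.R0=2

outcome vector order: (T0.R0,T1.R0)
[SC] allowed = {<0 1>, <2 1>, <2 2>}
claimed∖SC = {<0 2>}

spurious: T0.R0=0 T1.R0=2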